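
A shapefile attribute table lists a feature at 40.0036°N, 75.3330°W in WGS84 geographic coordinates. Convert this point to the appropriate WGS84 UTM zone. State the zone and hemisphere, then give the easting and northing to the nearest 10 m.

Longitude -75.3330° lies in the 6° band [-78°, -72°), giving zone 18; latitude is north of the equator, so 18N.
Zone 18 central meridian λ₀ = 6×18 − 183 = -75°; Δλ = -0.3330°.
Transverse Mercator on WGS84 with k₀ = 0.9996 gives E = 471576.685 m, N = 4428209.881 m.

Zone 18N: E 471580 m, N 4428210 m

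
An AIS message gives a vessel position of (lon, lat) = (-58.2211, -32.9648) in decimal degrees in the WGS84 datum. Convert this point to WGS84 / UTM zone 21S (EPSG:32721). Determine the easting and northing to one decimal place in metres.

E 385881.1 m, N 6351953.6 m

Zone 21 central meridian λ₀ = 6×21 − 183 = -57°; Δλ = -1.2211°.
Transverse Mercator on WGS84 with k₀ = 0.9996 gives E = 385881.100 m, N = 6351953.571 m.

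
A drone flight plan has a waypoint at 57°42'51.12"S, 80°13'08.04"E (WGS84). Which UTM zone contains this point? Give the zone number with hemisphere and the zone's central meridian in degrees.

Zone 44S, central meridian 81°

UTM zone = ⌊(λ + 180)/6⌋ + 1; 80.2189° ∈ [78°, 84°) → zone 44.
Hemisphere: S (φ < 0).
Central meridian λ₀ = 6×44 − 183 = 81°.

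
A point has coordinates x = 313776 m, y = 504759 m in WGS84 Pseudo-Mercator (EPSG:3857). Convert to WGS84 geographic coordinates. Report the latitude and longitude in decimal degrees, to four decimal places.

lat 4.5296°, lon 2.8187°

R = 6378137 m. λ = x/R = 2.81869777°.
φ = 2·arctan(exp(y/R)) − 90° = 2·arctan(1.08235) − 90° = 4.52960158°.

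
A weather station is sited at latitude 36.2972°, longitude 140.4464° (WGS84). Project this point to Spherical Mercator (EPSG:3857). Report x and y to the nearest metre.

Web Mercator is spherical with R = a = 6378137 m.
x = R·λ = 6378137 × 2.451252103 = 15634421.732 m.
y = R·ln tan(π/4 + φ/2) = 6378137 × 0.680699250 = 4341593.070 m.

x 15634422 m, y 4341593 m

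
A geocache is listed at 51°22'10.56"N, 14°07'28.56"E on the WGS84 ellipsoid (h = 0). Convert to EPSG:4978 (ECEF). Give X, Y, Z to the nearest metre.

X 3869364 m, Y 973683 m, Z 4959318 m

WGS84: a = 6378137 m, e² = 0.006694380; N(φ) = a/√(1−e²sin²φ) = 6391205.327 m.
X = (N+h)·cosφ·cosλ = 3869364.093 m; Y = (N+h)·cosφ·sinλ = 973683.405 m; Z = (N(1−e²)+h)·sinφ = 4959318.190 m.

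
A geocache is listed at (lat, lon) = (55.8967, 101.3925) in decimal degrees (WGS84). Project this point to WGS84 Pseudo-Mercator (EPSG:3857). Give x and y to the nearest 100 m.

Web Mercator is spherical with R = a = 6378137 m.
x = R·λ = 6378137 × 1.769632962 = 11286961.470 m.
y = R·ln tan(π/4 + φ/2) = 6378137 × 1.181830834 = 7537878.971 m.

x 11287000 m, y 7537900 m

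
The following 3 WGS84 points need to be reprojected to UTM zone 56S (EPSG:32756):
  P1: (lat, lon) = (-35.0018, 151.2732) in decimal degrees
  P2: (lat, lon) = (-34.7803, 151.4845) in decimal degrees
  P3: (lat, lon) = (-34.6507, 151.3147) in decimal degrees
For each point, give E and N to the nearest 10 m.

P1: E 342420 m, N 6125400 m; P2: E 361330 m, N 6150270 m; P3: E 345550 m, N 6164400 m

UTM zone 56S: λ₀ = 153°, k₀ = 0.9996.
P1 (-35.0018°, 151.2732°) → (342421.866, 6125395.019) m.
P2 (-34.7803°, 151.4845°) → (361333.809, 6150274.135) m.
P3 (-34.6507°, 151.3147°) → (345554.993, 6164400.173) m.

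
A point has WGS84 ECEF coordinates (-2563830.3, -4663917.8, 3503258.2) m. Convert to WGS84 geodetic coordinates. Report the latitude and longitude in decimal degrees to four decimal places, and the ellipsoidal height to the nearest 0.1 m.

λ = atan2(Y, X) = -118.79829994°; p = √(X²+Y²) = 5322157.0 m.
Bowring's method on WGS84 (a = 6378137 m, b = 6356752.314 m) gives φ = 33.53150039°, h = 19.899 m.

lat 33.5315°, lon -118.7983°, h 19.9 m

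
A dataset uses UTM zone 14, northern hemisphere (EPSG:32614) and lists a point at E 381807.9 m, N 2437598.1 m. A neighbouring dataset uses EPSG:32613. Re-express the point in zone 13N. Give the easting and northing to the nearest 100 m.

UTM 14N → geographic: φ = 22.03910004°, λ = -100.14530008°.
UTM 13N (λ₀ = -105°) forward: E = 1001402.683 m, N = 2445138.803 m.

E 1001400 m, N 2445100 m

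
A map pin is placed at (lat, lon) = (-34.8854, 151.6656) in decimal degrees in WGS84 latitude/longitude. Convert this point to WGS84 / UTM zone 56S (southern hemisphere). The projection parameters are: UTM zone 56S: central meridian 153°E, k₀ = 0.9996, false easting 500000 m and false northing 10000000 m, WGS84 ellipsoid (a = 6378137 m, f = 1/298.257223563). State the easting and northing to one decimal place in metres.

Zone 56 central meridian λ₀ = 6×56 − 183 = 153°; Δλ = -1.3344°.
Transverse Mercator on WGS84 with k₀ = 0.9996 gives E = 378060.424 m, N = 6138853.302 m.

E 378060.4 m, N 6138853.3 m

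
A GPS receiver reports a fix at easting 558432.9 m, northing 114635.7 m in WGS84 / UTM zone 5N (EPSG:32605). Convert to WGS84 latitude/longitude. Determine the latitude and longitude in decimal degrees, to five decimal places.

Zone 5N: λ₀ = -153°, k₀ = 0.9996, false easting 500000 m.
Meridian distance M = (N − FN)/k₀ = 114681.6 m.
Inverse transverse Mercator on WGS84 gives φ = 1.03710015°, λ = -152.47480022°.

lat 1.03710°, lon -152.47480°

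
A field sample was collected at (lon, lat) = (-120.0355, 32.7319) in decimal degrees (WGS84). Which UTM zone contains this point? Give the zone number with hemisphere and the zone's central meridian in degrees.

Zone 10N, central meridian -123°

UTM zone = ⌊(λ + 180)/6⌋ + 1; -120.0355° ∈ [-126°, -120°) → zone 10.
Hemisphere: N (φ ≥ 0).
Central meridian λ₀ = 6×10 − 183 = -123°.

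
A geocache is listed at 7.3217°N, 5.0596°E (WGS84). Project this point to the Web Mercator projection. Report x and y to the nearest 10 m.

Web Mercator is spherical with R = a = 6378137 m.
x = R·λ = 6378137 × 0.088306679 = 563232.096 m.
y = R·ln tan(π/4 + φ/2) = 6378137 × 0.128136988 = 817275.265 m.

x 563230 m, y 817280 m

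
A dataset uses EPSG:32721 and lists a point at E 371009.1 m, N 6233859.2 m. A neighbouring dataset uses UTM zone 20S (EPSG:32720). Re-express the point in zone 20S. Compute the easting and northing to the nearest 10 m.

E 925090 m, N 6225170 m

UTM 21S → geographic: φ = -34.02800007°, λ = -58.39720046°.
UTM 20S (λ₀ = -63°) forward: E = 925091.079 m, N = 6225172.162 m.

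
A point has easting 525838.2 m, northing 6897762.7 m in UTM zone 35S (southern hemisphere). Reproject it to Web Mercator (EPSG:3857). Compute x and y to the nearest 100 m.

x 3034900 m, y -3254700 m

Unproject from UTM 35S (λ₀ = 27°) → φ = -28.04520006°, λ = 27.26289951°.
Web Mercator (R = 6378137 m): x = 3034892.091 m, y = -3254673.679 m.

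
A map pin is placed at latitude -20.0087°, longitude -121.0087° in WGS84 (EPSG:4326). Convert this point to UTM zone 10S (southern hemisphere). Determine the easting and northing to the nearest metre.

Zone 10 central meridian λ₀ = 6×10 − 183 = -123°; Δλ = +1.9913°.
Transverse Mercator on WGS84 with k₀ = 0.9996 gives E = 708321.282 m, N = 7786316.945 m.

E 708321 m, N 7786317 m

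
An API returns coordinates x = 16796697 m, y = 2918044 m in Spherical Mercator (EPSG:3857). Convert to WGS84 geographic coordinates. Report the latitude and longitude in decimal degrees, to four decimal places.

lat 25.3439°, lon 150.8873°

R = 6378137 m. λ = x/R = 150.88729638°.
φ = 2·arctan(exp(y/R)) − 90° = 2·arctan(1.58013) − 90° = 25.34389620°.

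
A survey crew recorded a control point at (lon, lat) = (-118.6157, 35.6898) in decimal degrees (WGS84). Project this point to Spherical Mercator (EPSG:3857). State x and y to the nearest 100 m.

Web Mercator is spherical with R = a = 6378137 m.
x = R·λ = 6378137 × -2.070234510 = -13204239.324 m.
y = R·ln tan(π/4 + φ/2) = 6378137 × 0.667596486 = 4258021.851 m.

x -13204200 m, y 4258000 m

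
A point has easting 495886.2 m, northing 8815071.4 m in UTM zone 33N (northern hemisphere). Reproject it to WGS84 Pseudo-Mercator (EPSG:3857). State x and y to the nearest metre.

Unproject from UTM 33N (λ₀ = 15°) → φ = 79.40399999°, λ = 14.79960055°.
Web Mercator (R = 6378137 m): x = 1647483.997 m, y = 15167476.334 m.

x 1647484 m, y 15167476 m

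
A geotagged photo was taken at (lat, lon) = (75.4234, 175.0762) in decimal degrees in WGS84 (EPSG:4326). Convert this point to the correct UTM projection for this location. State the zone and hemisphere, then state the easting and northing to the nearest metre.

Zone 60N: E 445963 m, N 8371726 m

Longitude 175.0762° lies in the 6° band [174°, 180°), giving zone 60; latitude is north of the equator, so 60N.
Zone 60 central meridian λ₀ = 6×60 − 183 = 177°; Δλ = -1.9238°.
Transverse Mercator on WGS84 with k₀ = 0.9996 gives E = 445963.086 m, N = 8371726.088 m.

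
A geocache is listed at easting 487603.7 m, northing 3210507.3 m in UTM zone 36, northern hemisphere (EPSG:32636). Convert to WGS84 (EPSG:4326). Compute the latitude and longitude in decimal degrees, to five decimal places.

lat 29.02270°, lon 32.87270°

Zone 36N: λ₀ = 33°, k₀ = 0.9996, false easting 500000 m.
Meridian distance M = (N − FN)/k₀ = 3211792.0 m.
Inverse transverse Mercator on WGS84 gives φ = 29.02270030°, λ = 32.87270007°.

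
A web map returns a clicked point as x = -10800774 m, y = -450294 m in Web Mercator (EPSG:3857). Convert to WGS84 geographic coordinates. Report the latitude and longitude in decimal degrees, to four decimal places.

lat -4.0417°, lon -97.0250°

R = 6378137 m. λ = x/R = -97.02500365°.
φ = 2·arctan(exp(y/R)) − 90° = 2·arctan(0.93183) − 90° = -4.04170370°.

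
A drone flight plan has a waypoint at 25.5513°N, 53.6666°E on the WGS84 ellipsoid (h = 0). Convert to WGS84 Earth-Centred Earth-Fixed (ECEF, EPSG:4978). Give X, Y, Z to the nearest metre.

X 3411480 m, Y 4638497 m, Z 2734299 m

WGS84: a = 6378137 m, e² = 0.006694380; N(φ) = a/√(1−e²sin²φ) = 6382112.368 m.
X = (N+h)·cosφ·cosλ = 3411479.931 m; Y = (N+h)·cosφ·sinλ = 4638497.464 m; Z = (N(1−e²)+h)·sinφ = 2734298.892 m.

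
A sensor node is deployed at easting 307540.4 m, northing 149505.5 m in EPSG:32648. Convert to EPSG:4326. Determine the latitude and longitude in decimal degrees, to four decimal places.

lat 1.3520°, lon 103.2702°

Zone 48N: λ₀ = 105°, k₀ = 0.9996, false easting 500000 m.
Meridian distance M = (N − FN)/k₀ = 149565.3 m.
Inverse transverse Mercator on WGS84 gives φ = 1.35200032°, λ = 103.27020006°.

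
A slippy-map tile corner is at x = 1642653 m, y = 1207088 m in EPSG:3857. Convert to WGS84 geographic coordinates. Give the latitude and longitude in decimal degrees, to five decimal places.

lat 10.77930°, lon 14.75620°

R = 6378137 m. λ = x/R = 14.75620296°.
φ = 2·arctan(exp(y/R)) − 90° = 2·arctan(1.20835) − 90° = 10.77929949°.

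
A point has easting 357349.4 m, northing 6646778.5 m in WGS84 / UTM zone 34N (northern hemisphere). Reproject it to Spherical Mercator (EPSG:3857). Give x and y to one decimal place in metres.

Unproject from UTM 34N (λ₀ = 21°) → φ = 59.93369983°, λ = 18.44719953°.
Web Mercator (R = 6378137 m): x = 2053532.858 m, y = 8384991.656 m.

x 2053532.9 m, y 8384991.7 m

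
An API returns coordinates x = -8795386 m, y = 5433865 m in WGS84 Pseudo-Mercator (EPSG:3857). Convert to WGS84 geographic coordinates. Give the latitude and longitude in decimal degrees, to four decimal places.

R = 6378137 m. λ = x/R = -79.01029674°.
φ = 2·arctan(exp(y/R)) − 90° = 2·arctan(2.34422) − 90° = 43.79559931°.

lat 43.7956°, lon -79.0103°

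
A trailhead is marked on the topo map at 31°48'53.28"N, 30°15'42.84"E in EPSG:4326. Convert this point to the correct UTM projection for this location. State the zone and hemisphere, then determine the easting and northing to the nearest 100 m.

Zone 36N: E 240800 m, N 3523200 m

Longitude 30.2619° lies in the 6° band [30°, 36°), giving zone 36; latitude is north of the equator, so 36N.
Zone 36 central meridian λ₀ = 6×36 − 183 = 33°; Δλ = -2.7381°.
Transverse Mercator on WGS84 with k₀ = 0.9996 gives E = 240809.169 m, N = 3523174.416 m.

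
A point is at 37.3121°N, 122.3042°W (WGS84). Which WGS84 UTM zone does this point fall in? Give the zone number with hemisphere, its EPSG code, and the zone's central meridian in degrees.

UTM zone = ⌊(λ + 180)/6⌋ + 1; -122.3042° ∈ [-126°, -120°) → zone 10.
Hemisphere: N (φ ≥ 0).
Central meridian λ₀ = 6×10 − 183 = -123°.
EPSG code: 32610.

Zone 10N (EPSG:32610), central meridian -123°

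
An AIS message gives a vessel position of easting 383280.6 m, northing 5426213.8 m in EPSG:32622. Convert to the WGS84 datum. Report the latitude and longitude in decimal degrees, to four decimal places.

lat 48.9778°, lon -52.5951°

Zone 22N: λ₀ = -51°, k₀ = 0.9996, false easting 500000 m.
Meridian distance M = (N − FN)/k₀ = 5428385.2 m.
Inverse transverse Mercator on WGS84 gives φ = 48.97779961°, λ = -52.59509979°.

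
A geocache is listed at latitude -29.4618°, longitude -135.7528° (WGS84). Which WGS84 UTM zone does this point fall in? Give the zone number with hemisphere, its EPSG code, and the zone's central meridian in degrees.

Zone 8S (EPSG:32708), central meridian -135°

UTM zone = ⌊(λ + 180)/6⌋ + 1; -135.7528° ∈ [-138°, -132°) → zone 8.
Hemisphere: S (φ < 0).
Central meridian λ₀ = 6×8 − 183 = -135°.
EPSG code: 32708.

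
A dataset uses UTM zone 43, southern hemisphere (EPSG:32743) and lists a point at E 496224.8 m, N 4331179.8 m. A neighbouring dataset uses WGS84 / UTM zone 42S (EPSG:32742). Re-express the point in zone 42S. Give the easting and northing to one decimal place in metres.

E 915534.8 m, N 4314357.3 m

UTM 43S → geographic: φ = -51.17080037°, λ = 74.94600042°.
UTM 42S (λ₀ = 69°) forward: E = 915534.768 m, N = 4314357.273 m.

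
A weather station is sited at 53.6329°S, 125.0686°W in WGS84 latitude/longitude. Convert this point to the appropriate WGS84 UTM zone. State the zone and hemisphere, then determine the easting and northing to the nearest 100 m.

Longitude -125.0686° lies in the 6° band [-126°, -120°), giving zone 10; latitude is south of the equator, so 10S.
Zone 10 central meridian λ₀ = 6×10 − 183 = -123°; Δλ = -2.0686°.
Transverse Mercator on WGS84 with k₀ = 0.9996 gives E = 363222.847 m, N = 4055332.236 m.

Zone 10S: E 363200 m, N 4055300 m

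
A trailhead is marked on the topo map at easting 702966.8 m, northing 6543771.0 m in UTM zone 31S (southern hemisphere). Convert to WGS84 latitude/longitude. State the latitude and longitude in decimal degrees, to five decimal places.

lat -31.22260°, lon 5.13080°

Zone 31S: λ₀ = 3°, k₀ = 0.9996, false easting 500000 m, false northing 10000000 m.
Meridian distance M = (N − FN)/k₀ = -3457612.0 m.
Inverse transverse Mercator on WGS84 gives φ = -31.22260038°, λ = 5.13079968°.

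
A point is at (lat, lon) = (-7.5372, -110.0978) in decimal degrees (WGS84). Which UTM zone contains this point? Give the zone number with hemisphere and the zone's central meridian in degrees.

Zone 12S, central meridian -111°

UTM zone = ⌊(λ + 180)/6⌋ + 1; -110.0978° ∈ [-114°, -108°) → zone 12.
Hemisphere: S (φ < 0).
Central meridian λ₀ = 6×12 − 183 = -111°.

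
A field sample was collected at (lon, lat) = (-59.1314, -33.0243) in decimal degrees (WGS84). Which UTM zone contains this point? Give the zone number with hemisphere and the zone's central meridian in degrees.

Zone 21S, central meridian -57°

UTM zone = ⌊(λ + 180)/6⌋ + 1; -59.1314° ∈ [-60°, -54°) → zone 21.
Hemisphere: S (φ < 0).
Central meridian λ₀ = 6×21 − 183 = -57°.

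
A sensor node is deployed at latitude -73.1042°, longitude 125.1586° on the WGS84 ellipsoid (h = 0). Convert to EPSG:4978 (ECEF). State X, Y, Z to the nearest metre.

X -1070719 m, Y 1520172 m, Z -6080632 m

WGS84: a = 6378137 m, e² = 0.006694380; N(φ) = a/√(1−e²sin²φ) = 6397772.871 m.
X = (N+h)·cosφ·cosλ = -1070718.879 m; Y = (N+h)·cosφ·sinλ = 1520171.550 m; Z = (N(1−e²)+h)·sinφ = -6080631.909 m.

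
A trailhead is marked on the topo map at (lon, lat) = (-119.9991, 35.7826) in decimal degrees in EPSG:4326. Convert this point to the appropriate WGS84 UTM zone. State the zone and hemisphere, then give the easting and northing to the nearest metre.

Zone 11N: E 228919 m, N 3963987 m

Longitude -119.9991° lies in the 6° band [-120°, -114°), giving zone 11; latitude is north of the equator, so 11N.
Zone 11 central meridian λ₀ = 6×11 − 183 = -117°; Δλ = -2.9991°.
Transverse Mercator on WGS84 with k₀ = 0.9996 gives E = 228918.847 m, N = 3963986.654 m.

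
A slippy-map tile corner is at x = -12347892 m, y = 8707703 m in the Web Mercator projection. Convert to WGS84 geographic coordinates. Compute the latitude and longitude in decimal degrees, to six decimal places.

R = 6378137 m. λ = x/R = -110.92300110°.
φ = 2·arctan(exp(y/R)) − 90° = 2·arctan(3.91667) − 90° = 61.35459954°.

lat 61.354600°, lon -110.923001°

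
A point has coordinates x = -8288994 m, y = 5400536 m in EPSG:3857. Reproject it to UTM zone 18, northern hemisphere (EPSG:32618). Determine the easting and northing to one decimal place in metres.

Web Mercator inverse (R = 6378137 m) → φ = 43.57909800°, λ = -74.46130000°.
UTM 18N forward: E = 543493.978 m, N = 4825266.864 m.

E 543494.0 m, N 4825266.9 m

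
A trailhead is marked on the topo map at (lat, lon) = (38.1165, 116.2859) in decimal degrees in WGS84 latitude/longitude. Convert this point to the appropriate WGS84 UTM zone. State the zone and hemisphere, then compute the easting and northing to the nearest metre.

Longitude 116.2859° lies in the 6° band [114°, 120°), giving zone 50; latitude is north of the equator, so 50N.
Zone 50 central meridian λ₀ = 6×50 − 183 = 117°; Δλ = -0.7141°.
Transverse Mercator on WGS84 with k₀ = 0.9996 gives E = 437402.852 m, N = 4218981.858 m.

Zone 50N: E 437403 m, N 4218982 m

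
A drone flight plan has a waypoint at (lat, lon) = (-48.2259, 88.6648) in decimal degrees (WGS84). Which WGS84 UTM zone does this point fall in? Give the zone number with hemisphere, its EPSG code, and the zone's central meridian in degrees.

UTM zone = ⌊(λ + 180)/6⌋ + 1; 88.6648° ∈ [84°, 90°) → zone 45.
Hemisphere: S (φ < 0).
Central meridian λ₀ = 6×45 − 183 = 87°.
EPSG code: 32745.

Zone 45S (EPSG:32745), central meridian 87°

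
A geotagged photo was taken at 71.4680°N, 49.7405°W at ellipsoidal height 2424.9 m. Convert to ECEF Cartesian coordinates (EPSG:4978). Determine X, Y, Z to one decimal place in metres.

X 1314530.9 m, Y -1552264.6 m, Z 6027379.7 m

WGS84: a = 6378137 m, e² = 0.006694380; N(φ) = a/√(1−e²sin²φ) = 6397416.269 m.
X = (N+h)·cosφ·cosλ = 1314530.894 m; Y = (N+h)·cosφ·sinλ = -1552264.624 m; Z = (N(1−e²)+h)·sinφ = 6027379.657 m.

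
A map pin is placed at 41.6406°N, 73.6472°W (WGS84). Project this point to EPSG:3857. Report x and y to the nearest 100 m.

x -8198400 m, y 5107300 m

Web Mercator is spherical with R = a = 6378137 m.
x = R·λ = 6378137 × -1.285386125 = -8198368.802 m.
y = R·ln tan(π/4 + φ/2) = 6378137 × 0.800750153 = 5107294.180 m.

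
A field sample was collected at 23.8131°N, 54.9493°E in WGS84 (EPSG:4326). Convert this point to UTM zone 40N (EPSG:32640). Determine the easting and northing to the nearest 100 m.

E 291100 m, N 2635000 m

Zone 40 central meridian λ₀ = 6×40 − 183 = 57°; Δλ = -2.0507°.
Transverse Mercator on WGS84 with k₀ = 0.9996 gives E = 291090.703 m, N = 2635044.266 m.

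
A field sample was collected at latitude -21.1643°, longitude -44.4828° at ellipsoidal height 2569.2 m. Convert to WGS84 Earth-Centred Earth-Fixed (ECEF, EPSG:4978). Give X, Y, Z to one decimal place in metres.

WGS84: a = 6378137 m, e² = 0.006694380; N(φ) = a/√(1−e²sin²φ) = 6380921.696 m.
X = (N+h)·cosφ·cosλ = 4247173.577 m; Y = (N+h)·cosφ·sinλ = -4171180.354 m; Z = (N(1−e²)+h)·sinφ = -2289295.988 m.

X 4247173.6 m, Y -4171180.4 m, Z -2289296.0 m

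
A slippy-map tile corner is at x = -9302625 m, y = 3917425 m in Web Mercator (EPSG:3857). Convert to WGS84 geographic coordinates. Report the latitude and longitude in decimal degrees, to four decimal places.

lat 33.1665°, lon -83.5669°

R = 6378137 m. λ = x/R = -83.56690220°.
φ = 2·arctan(exp(y/R)) − 90° = 2·arctan(1.84817) − 90° = 33.16650027°.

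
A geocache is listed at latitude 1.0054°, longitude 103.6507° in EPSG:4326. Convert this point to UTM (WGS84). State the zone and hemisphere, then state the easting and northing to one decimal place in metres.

Zone 48N: E 349865.7 m, N 111158.0 m

Longitude 103.6507° lies in the 6° band [102°, 108°), giving zone 48; latitude is north of the equator, so 48N.
Zone 48 central meridian λ₀ = 6×48 − 183 = 105°; Δλ = -1.3493°.
Transverse Mercator on WGS84 with k₀ = 0.9996 gives E = 349865.690 m, N = 111158.046 m.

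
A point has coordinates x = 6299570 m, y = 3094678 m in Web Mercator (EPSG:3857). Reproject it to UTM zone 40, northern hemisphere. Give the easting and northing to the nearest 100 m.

Web Mercator inverse (R = 6378137 m) → φ = 26.76929775°, λ = 56.59000014°.
UTM 40N forward: E = 459238.897 m, N = 2960948.950 m.

E 459200 m, N 2960900 m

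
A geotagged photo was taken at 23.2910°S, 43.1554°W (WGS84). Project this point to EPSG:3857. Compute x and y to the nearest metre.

Web Mercator is spherical with R = a = 6378137 m.
x = R·λ = 6378137 × -0.753203820 = -4804037.153 m.
y = R·ln tan(π/4 + φ/2) = 6378137 × -0.418186111 = -2667248.306 m.

x -4804037 m, y -2667248 m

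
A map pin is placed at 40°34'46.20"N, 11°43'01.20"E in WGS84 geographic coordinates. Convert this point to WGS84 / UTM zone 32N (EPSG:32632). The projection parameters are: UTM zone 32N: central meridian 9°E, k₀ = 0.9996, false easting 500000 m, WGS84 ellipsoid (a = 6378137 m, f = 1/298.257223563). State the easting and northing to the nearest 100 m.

E 730000 m, N 4495600 m

Zone 32 central meridian λ₀ = 6×32 − 183 = 9°; Δλ = +2.7170°.
Transverse Mercator on WGS84 with k₀ = 0.9996 gives E = 729963.309 m, N = 4495627.586 m.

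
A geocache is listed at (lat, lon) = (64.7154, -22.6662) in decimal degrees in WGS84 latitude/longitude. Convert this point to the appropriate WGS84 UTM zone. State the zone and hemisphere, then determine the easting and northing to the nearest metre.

Zone 27N: E 420600 m, N 7177781 m

Longitude -22.6662° lies in the 6° band [-24°, -18°), giving zone 27; latitude is north of the equator, so 27N.
Zone 27 central meridian λ₀ = 6×27 − 183 = -21°; Δλ = -1.6662°.
Transverse Mercator on WGS84 with k₀ = 0.9996 gives E = 420599.703 m, N = 7177781.091 m.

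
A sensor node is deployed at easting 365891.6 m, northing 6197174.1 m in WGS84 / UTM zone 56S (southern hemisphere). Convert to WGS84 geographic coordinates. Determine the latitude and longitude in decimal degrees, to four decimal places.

lat -34.3581°, lon 151.5417°

Zone 56S: λ₀ = 153°, k₀ = 0.9996, false easting 500000 m, false northing 10000000 m.
Meridian distance M = (N − FN)/k₀ = -3804347.6 m.
Inverse transverse Mercator on WGS84 gives φ = -34.35810034°, λ = 151.54169999°.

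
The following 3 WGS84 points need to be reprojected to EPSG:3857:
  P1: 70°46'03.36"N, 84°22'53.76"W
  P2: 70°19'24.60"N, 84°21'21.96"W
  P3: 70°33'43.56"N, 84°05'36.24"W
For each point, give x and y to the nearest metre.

Web Mercator: x = R·λ, y = R·ln tan(π/4+φ/2), R = 6378137 m.
P1 (70.7676°, -84.3816°) → (-9393316.744, 11323273.251) m.
P2 (70.3235°, -84.3561°) → (-9390478.097, 11174833.072) m.
P3 (70.5621°, -84.0934°) → (-9361234.467, 11254179.843) m.

P1: x -9393317 m, y 11323273 m; P2: x -9390478 m, y 11174833 m; P3: x -9361234 m, y 11254180 m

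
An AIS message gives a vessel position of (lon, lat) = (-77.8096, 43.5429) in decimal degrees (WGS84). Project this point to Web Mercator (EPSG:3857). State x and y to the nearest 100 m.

Web Mercator is spherical with R = a = 6378137 m.
x = R·λ = 6378137 × -1.358033710 = -8661725.051 m.
y = R·ln tan(π/4 + φ/2) = 6378137 × 0.845854402 = 5394975.257 m.

x -8661700 m, y 5395000 m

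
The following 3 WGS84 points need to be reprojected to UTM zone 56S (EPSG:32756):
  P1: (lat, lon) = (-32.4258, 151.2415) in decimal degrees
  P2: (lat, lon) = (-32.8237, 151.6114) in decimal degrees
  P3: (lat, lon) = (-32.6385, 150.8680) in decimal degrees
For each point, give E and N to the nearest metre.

P1: E 334661 m, N 6411005 m; P2: E 370020 m, N 6367404 m; P3: E 300010 m, N 6386780 m

UTM zone 56S: λ₀ = 153°, k₀ = 0.9996.
P1 (-32.4258°, 151.2415°) → (334661.354, 6411005.245) m.
P2 (-32.8237°, 151.6114°) → (370020.117, 6367403.535) m.
P3 (-32.6385°, 150.8680°) → (300009.776, 6386780.458) m.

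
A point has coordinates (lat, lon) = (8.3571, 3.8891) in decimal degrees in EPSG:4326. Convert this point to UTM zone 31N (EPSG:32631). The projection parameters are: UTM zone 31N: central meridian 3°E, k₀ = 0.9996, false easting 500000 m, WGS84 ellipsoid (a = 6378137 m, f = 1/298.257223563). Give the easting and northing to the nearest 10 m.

Zone 31 central meridian λ₀ = 6×31 − 183 = 3°; Δλ = +0.8891°.
Transverse Mercator on WGS84 with k₀ = 0.9996 gives E = 597894.737 m, N = 923886.556 m.

E 597890 m, N 923890 m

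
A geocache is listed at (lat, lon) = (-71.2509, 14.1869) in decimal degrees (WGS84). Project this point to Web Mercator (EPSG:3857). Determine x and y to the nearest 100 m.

x 1579300 m, y -11488600 m

Web Mercator is spherical with R = a = 6378137 m.
x = R·λ = 6378137 × 0.247608116 = 1579278.484 m.
y = R·ln tan(π/4 + φ/2) = 6378137 × -1.801248750 = -11488611.296 m.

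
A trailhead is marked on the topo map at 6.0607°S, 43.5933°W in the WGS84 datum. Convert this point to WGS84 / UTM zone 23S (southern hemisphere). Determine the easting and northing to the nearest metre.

Zone 23 central meridian λ₀ = 6×23 − 183 = -45°; Δλ = +1.4067°.
Transverse Mercator on WGS84 with k₀ = 0.9996 gives E = 655676.782 m, N = 9329883.712 m.

E 655677 m, N 9329884 m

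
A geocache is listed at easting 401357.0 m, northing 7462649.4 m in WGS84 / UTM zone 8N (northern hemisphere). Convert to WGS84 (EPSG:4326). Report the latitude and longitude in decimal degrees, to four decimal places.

lat 67.2642°, lon -137.2876°

Zone 8N: λ₀ = -135°, k₀ = 0.9996, false easting 500000 m.
Meridian distance M = (N − FN)/k₀ = 7465635.7 m.
Inverse transverse Mercator on WGS84 gives φ = 67.26420009°, λ = -137.28759927°.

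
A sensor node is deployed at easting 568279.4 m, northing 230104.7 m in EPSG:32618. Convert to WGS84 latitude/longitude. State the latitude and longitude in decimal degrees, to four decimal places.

lat 2.0817°, lon -74.3860°

Zone 18N: λ₀ = -75°, k₀ = 0.9996, false easting 500000 m.
Meridian distance M = (N − FN)/k₀ = 230196.8 m.
Inverse transverse Mercator on WGS84 gives φ = 2.08169997°, λ = -74.38599956°.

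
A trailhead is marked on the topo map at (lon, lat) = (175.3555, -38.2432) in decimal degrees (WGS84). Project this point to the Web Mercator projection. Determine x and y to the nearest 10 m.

x 19520480 m, y -4613840 m

Web Mercator is spherical with R = a = 6378137 m.
x = R·λ = 6378137 × 3.060530836 = 19520484.968 m.
y = R·ln tan(π/4 + φ/2) = 6378137 × -0.723383492 = -4613839.013 m.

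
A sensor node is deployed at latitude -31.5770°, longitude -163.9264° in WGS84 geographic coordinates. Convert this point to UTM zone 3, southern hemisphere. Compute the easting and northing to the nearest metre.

Zone 3 central meridian λ₀ = 6×3 − 183 = -165°; Δλ = +1.0736°.
Transverse Mercator on WGS84 with k₀ = 0.9996 gives E = 601872.762 m, N = 6505949.282 m.

E 601873 m, N 6505949 m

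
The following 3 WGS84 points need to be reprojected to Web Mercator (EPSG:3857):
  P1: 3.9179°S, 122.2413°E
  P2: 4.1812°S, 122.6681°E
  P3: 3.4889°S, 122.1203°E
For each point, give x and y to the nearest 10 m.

Web Mercator: x = R·λ, y = R·ln tan(π/4+φ/2), R = 6378137 m.
P1 (-3.9179°, 122.2413°) → (13607839.270, -436478.918) m.
P2 (-4.1812°, 122.6681°) → (13655350.429, -465862.727) m.
P3 (-3.4889°, 122.1203°) → (13594369.612, -388622.810) m.

P1: x 13607840 m, y -436480 m; P2: x 13655350 m, y -465860 m; P3: x 13594370 m, y -388620 m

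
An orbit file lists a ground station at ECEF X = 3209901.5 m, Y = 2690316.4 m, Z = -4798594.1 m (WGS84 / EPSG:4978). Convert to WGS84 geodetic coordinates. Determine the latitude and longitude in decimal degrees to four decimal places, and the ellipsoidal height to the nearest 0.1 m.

lat -49.0759°, lon 39.9674°, h 3311.2 m

λ = atan2(Y, X) = 39.96740032°; p = √(X²+Y²) = 4188229.9 m.
Bowring's method on WGS84 (a = 6378137 m, b = 6356752.314 m) gives φ = -49.07589968°, h = 3311.219 m.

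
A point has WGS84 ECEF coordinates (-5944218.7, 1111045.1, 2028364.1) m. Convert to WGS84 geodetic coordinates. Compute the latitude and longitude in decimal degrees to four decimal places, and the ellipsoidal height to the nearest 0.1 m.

lat 18.6590°, lon 169.4129°, h 2312.5 m

λ = atan2(Y, X) = 169.41290049°; p = √(X²+Y²) = 6047161.1 m.
Bowring's method on WGS84 (a = 6378137 m, b = 6356752.314 m) gives φ = 18.65900025°, h = 2312.516 m.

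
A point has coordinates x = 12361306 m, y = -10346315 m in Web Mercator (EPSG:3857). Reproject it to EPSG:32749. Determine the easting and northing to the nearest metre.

E 501845 m, N 2495186 m

Web Mercator inverse (R = 6378137 m) → φ = -67.65869952°, λ = 111.04350111°.
UTM 49S forward: E = 501845.309 m, N = 2495186.223 m.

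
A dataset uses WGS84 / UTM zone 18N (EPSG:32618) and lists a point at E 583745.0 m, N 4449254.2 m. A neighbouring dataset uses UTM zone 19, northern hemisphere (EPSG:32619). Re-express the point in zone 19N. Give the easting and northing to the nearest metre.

UTM 18N → geographic: φ = 40.18949998°, λ = -74.01619966°.
UTM 19N (λ₀ = -69°) forward: E = 72912.792 m, N = 4460871.641 m.

E 72913 m, N 4460872 m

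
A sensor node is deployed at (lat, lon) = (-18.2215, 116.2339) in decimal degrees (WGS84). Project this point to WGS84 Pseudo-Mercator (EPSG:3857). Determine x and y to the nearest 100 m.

x 12939100 m, y -2063500 m

Web Mercator is spherical with R = a = 6378137 m.
x = R·λ = 6378137 × 2.028664257 = 12939098.561 m.
y = R·ln tan(π/4 + φ/2) = 6378137 × -0.323525677 = -2063491.091 m.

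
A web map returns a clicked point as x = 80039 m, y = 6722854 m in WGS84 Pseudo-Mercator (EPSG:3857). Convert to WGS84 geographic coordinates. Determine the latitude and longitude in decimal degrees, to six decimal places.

lat 51.570602°, lon 0.719003°

R = 6378137 m. λ = x/R = 0.71900257°.
φ = 2·arctan(exp(y/R)) − 90° = 2·arctan(2.86924) − 90° = 51.57060152°.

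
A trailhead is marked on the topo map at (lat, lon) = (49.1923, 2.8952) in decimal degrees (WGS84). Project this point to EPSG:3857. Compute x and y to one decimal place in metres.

Web Mercator is spherical with R = a = 6378137 m.
x = R·λ = 6378137 × 0.050530773 = 322292.190 m.
y = R·ln tan(π/4 + φ/2) = 6378137 × 0.988933586 = 6307553.895 m.

x 322292.2 m, y 6307553.9 m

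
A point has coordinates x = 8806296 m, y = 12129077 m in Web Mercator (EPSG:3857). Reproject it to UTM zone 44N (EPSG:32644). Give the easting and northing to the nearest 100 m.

E 438300 m, N 8103100 m

Web Mercator inverse (R = 6378137 m) → φ = 73.01469937°, λ = 79.10830293°.
UTM 44N forward: E = 438327.998 m, N = 8103093.343 m.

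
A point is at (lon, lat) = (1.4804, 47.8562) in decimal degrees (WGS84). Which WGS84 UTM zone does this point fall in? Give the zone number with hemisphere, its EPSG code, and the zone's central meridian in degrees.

UTM zone = ⌊(λ + 180)/6⌋ + 1; 1.4804° ∈ [0°, 6°) → zone 31.
Hemisphere: N (φ ≥ 0).
Central meridian λ₀ = 6×31 − 183 = 3°.
EPSG code: 32631.

Zone 31N (EPSG:32631), central meridian 3°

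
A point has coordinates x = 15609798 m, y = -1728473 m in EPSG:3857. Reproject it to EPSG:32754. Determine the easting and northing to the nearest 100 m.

E 416800 m, N 8303900 m

Web Mercator inverse (R = 6378137 m) → φ = -15.34049954°, λ = 140.22520125°.
UTM 54S forward: E = 416834.427 m, N = 8303863.911 m.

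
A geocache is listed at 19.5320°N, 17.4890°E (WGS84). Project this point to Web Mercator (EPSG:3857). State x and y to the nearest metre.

x 1946867 m, y 2217672 m

Web Mercator is spherical with R = a = 6378137 m.
x = R·λ = 6378137 × 0.305240633 = 1946866.574 m.
y = R·ln tan(π/4 + φ/2) = 6378137 × 0.347698950 = 2217671.537 m.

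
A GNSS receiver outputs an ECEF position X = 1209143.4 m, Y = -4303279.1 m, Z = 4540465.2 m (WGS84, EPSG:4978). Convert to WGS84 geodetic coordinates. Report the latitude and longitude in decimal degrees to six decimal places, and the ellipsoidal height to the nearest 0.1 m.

λ = atan2(Y, X) = -74.30559985°; p = √(X²+Y²) = 4469926.0 m.
Bowring's method on WGS84 (a = 6378137 m, b = 6356752.314 m) gives φ = 45.64080030°, h = 4253.629 m.

lat 45.640800°, lon -74.305600°, h 4253.6 m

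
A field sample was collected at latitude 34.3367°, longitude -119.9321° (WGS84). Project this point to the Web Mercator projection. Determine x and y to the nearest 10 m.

Web Mercator is spherical with R = a = 6378137 m.
x = R·λ = 6378137 × -2.093210024 = -13350780.302 m.
y = R·ln tan(π/4 + φ/2) = 6378137 × 0.638760615 = 4074102.711 m.

x -13350780 m, y 4074100 m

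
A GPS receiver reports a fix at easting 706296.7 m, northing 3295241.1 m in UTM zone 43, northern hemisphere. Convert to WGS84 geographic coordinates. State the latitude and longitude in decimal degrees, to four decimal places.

lat 29.7703°, lon 77.1338°

Zone 43N: λ₀ = 75°, k₀ = 0.9996, false easting 500000 m.
Meridian distance M = (N − FN)/k₀ = 3296559.7 m.
Inverse transverse Mercator on WGS84 gives φ = 29.77030001°, λ = 77.13379979°.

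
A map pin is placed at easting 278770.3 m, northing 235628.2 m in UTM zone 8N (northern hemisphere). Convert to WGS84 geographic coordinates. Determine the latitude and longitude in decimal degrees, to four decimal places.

lat 2.1305°, lon -136.9891°

Zone 8N: λ₀ = -135°, k₀ = 0.9996, false easting 500000 m.
Meridian distance M = (N − FN)/k₀ = 235722.5 m.
Inverse transverse Mercator on WGS84 gives φ = 2.13050039°, λ = -136.98910026°.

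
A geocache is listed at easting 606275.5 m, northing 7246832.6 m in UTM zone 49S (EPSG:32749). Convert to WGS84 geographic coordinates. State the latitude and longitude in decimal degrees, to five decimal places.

lat -24.88990°, lon 112.05220°

Zone 49S: λ₀ = 111°, k₀ = 0.9996, false easting 500000 m, false northing 10000000 m.
Meridian distance M = (N − FN)/k₀ = -2754269.1 m.
Inverse transverse Mercator on WGS84 gives φ = -24.88990036°, λ = 112.05219997°.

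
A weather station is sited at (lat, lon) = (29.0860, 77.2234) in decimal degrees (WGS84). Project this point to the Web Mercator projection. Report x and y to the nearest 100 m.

Web Mercator is spherical with R = a = 6378137 m.
x = R·λ = 6378137 × 1.347802590 = 8596469.565 m.
y = R·ln tan(π/4 + φ/2) = 6378137 × 0.530969540 = 3386596.468 m.

x 8596500 m, y 3386600 m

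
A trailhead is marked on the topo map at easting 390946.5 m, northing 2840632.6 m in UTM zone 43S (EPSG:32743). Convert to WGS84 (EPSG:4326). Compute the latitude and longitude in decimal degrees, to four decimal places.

Zone 43S: λ₀ = 75°, k₀ = 0.9996, false easting 500000 m, false northing 10000000 m.
Meridian distance M = (N − FN)/k₀ = -7162232.3 m.
Inverse transverse Mercator on WGS84 gives φ = -64.54200017°, λ = 72.72590059°.

lat -64.5420°, lon 72.7259°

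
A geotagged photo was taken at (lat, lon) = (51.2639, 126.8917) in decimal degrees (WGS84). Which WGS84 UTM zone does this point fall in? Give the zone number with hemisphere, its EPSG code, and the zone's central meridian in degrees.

Zone 52N (EPSG:32652), central meridian 129°

UTM zone = ⌊(λ + 180)/6⌋ + 1; 126.8917° ∈ [126°, 132°) → zone 52.
Hemisphere: N (φ ≥ 0).
Central meridian λ₀ = 6×52 − 183 = 129°.
EPSG code: 32652.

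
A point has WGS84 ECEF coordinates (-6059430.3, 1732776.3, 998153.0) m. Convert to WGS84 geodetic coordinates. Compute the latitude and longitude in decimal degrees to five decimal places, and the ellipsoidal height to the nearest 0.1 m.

lat 9.05930°, lon 164.04140°, h 3260.2 m

λ = atan2(Y, X) = 164.04140017°; p = √(X²+Y²) = 6302317.8 m.
Bowring's method on WGS84 (a = 6378137 m, b = 6356752.314 m) gives φ = 9.05930014°, h = 3260.171 m.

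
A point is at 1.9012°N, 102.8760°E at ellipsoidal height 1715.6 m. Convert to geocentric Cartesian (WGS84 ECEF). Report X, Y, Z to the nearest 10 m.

WGS84: a = 6378137 m, e² = 0.006694380; N(φ) = a/√(1−e²sin²φ) = 6378160.498 m.
X = (N+h)·cosφ·cosλ = -1420920.389 m; Y = (N+h)·cosφ·sinλ = 6216028.036 m; Z = (N(1−e²)+h)·sinφ = 210242.928 m.

X -1420920 m, Y 6216030 m, Z 210240 m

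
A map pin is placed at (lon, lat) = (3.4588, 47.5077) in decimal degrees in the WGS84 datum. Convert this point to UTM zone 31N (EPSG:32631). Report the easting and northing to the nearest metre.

E 534549 m, N 5261687 m

Zone 31 central meridian λ₀ = 6×31 − 183 = 3°; Δλ = +0.4588°.
Transverse Mercator on WGS84 with k₀ = 0.9996 gives E = 534548.717 m, N = 5261687.480 m.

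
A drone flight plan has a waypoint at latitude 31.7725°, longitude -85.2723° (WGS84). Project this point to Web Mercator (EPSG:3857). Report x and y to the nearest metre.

x -9492469 m, y 3733485 m

Web Mercator is spherical with R = a = 6378137 m.
x = R·λ = 6378137 × -1.488282396 = -9492469.015 m.
y = R·ln tan(π/4 + φ/2) = 6378137 × 0.585356606 = 3733484.624 m.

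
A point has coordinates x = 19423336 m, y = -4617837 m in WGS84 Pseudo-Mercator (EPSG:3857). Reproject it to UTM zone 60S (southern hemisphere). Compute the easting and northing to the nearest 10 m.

Web Mercator inverse (R = 6378137 m) → φ = -38.27140145°, λ = 174.48279597°.
UTM 60S forward: E = 279796.537 m, N = 5761074.571 m.

E 279800 m, N 5761070 m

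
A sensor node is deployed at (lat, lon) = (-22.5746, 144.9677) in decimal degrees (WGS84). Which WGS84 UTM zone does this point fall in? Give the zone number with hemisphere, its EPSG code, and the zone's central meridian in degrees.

UTM zone = ⌊(λ + 180)/6⌋ + 1; 144.9677° ∈ [144°, 150°) → zone 55.
Hemisphere: S (φ < 0).
Central meridian λ₀ = 6×55 − 183 = 147°.
EPSG code: 32755.

Zone 55S (EPSG:32755), central meridian 147°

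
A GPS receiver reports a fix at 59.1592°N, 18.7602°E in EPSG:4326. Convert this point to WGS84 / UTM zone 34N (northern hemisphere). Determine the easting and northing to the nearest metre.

E 371928 m, N 6559929 m

Zone 34 central meridian λ₀ = 6×34 − 183 = 21°; Δλ = -2.2398°.
Transverse Mercator on WGS84 with k₀ = 0.9996 gives E = 371928.288 m, N = 6559928.972 m.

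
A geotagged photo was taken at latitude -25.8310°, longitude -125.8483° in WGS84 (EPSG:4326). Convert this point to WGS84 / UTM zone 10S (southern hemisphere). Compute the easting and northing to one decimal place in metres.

Zone 10 central meridian λ₀ = 6×10 − 183 = -123°; Δλ = -2.8483°.
Transverse Mercator on WGS84 with k₀ = 0.9996 gives E = 214468.698 m, N = 7139937.557 m.

E 214468.7 m, N 7139937.6 m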